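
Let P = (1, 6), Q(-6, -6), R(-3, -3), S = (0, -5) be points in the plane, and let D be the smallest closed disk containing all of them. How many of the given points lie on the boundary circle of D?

The farthest pair is P–Q with squared distance 193. The circle on this segment as diameter has centre (-2.5, 0) and r² = 193/4 = 48.25.
Check R: distance² to centre = 9.25 ≤ 48.25, so it lies inside.
All remaining points lie in this disk, and no smaller disk contains both endpoints, so this is the minimum enclosing circle.
The points at distance exactly r from the centre are P, Q — 2 points.

2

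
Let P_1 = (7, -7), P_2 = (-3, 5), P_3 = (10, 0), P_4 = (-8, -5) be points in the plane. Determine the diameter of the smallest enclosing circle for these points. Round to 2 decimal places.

18.68

By Welzl's lemma the MEC is supported by two points (diametrically opposite) or three points (on a circumcircle).
The farthest pair is P_3–P_4 with squared distance 349. The circle on this segment as diameter has centre (1, -2.5) and r² = 349/4 = 87.25.
Check P_1: distance² to centre = 56.25 ≤ 87.25, so it lies inside.
All remaining points lie in this disk, and no smaller disk contains both endpoints, so this is the minimum enclosing circle.
Diameter = 2r = 2√(87.25) ≈ 18.68.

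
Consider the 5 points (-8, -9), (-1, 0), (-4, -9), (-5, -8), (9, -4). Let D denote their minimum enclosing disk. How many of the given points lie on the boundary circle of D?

A smallest enclosing disk is always determined by at most three of the input points on its boundary.
The farthest pair is (-8, -9)–(9, -4) with squared distance 314. The circle on this segment as diameter has centre (0.5, -6.5) and r² = 314/4 = 78.5.
Check (-1, 0): distance² to centre = 44.5 ≤ 78.5, so it lies inside.
All remaining points lie in this disk, and no smaller disk contains both endpoints, so this is the minimum enclosing circle.
The points at distance exactly r from the centre are (-8, -9), (9, -4) — 2 points.

2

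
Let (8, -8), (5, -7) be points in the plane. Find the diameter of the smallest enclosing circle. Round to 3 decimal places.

The smallest circle enclosing two points has them as diameter endpoints.
Centre = midpoint = (6.5, -7.5); r² = |(8, -8)−(5, -7)|²/4 = 10/4 = 2.5.
Diameter = 2r = 2√(2.5) ≈ 3.162.

3.162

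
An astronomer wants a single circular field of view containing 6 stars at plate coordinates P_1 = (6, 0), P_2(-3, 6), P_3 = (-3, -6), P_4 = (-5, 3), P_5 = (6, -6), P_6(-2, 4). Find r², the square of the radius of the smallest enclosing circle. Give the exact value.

56.25

By Welzl's lemma the MEC is supported by two points (diametrically opposite) or three points (on a circumcircle).
The farthest pair is P_2–P_5 with squared distance 225. The circle on this segment as diameter has centre (1.5, 0) and r² = 225/4 = 56.25.
Check P_1: distance² to centre = 20.25 ≤ 56.25, so it lies inside.
All remaining points lie in this disk, and no smaller disk contains both endpoints, so this is the minimum enclosing circle.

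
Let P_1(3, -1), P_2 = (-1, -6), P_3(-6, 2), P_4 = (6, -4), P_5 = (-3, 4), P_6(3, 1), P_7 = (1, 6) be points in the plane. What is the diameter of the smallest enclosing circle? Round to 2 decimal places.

13.44

The minimum enclosing circle is determined by three boundary points: P_3, P_4, P_7.
Their circumcentre is (1/6, -2/3) with r² = 1625/36.
The farthest remaining point P_5 is at distance² 1145/36 ≤ 1625/36.
Diameter = 2r = 2√(1625/36) ≈ 13.44.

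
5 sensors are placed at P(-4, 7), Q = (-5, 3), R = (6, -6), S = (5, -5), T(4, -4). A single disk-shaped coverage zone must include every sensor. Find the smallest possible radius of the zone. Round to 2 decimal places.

8.20

The minimum enclosing circle of a finite set is fixed by two of the points (as a diameter) or three (as a circumcircle).
The farthest pair is P–R with squared distance 269. The circle on this segment as diameter has centre (1, 0.5) and r² = 269/4 = 67.25.
Check Q: distance² to centre = 42.25 ≤ 67.25, so it lies inside.
All remaining points lie in this disk, and no smaller disk contains both endpoints, so this is the minimum enclosing circle.
r = √(67.25) ≈ 8.20.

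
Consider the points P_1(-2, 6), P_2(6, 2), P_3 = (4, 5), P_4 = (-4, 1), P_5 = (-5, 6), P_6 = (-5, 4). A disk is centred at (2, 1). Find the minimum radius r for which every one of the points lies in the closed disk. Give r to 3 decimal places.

The required radius is the distance from (2, 1) to the farthest point.
Squared distances: 41, 17, 20, 36, 74, 58.
Maximum is 74, attained at P_5.
r = √74 ≈ 8.602.

8.602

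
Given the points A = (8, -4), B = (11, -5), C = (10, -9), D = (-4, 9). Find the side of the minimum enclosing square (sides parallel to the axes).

The bounding box has width 15 and height 18.
An axis-aligned square enclosing the set must have side ≥ max(width, height).
So the minimum side is max(15, 18) = 18.

18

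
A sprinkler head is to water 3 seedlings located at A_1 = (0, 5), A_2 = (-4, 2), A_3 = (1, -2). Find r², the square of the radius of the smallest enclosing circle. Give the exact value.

25625/1922

Side lengths²: A_1A_2² = 25, A_1A_3² = 50, A_2A_3² = 41.
Since A_1A_3² = 50 < 41 + 25 = 66, the triangle is acute, so the smallest enclosing circle is the circumcircle.
Circumcentre = (-25/62, 85/62), r² = 25625/1922.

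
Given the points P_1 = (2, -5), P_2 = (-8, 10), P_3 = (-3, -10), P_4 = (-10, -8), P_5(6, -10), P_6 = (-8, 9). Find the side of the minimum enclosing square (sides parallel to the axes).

The bounding box has width 16 and height 20.
An axis-aligned square enclosing the set must have side ≥ max(width, height).
So the minimum side is max(16, 20) = 20.

20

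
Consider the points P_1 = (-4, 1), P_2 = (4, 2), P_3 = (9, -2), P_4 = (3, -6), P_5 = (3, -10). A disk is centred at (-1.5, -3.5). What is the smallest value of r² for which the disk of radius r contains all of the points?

The required radius is the distance from (-1.5, -3.5) to the farthest point.
Squared distances: 26.5, 60.5, 112.5, 26.5, 62.5.
Maximum is 112.5, attained at P_3.

112.5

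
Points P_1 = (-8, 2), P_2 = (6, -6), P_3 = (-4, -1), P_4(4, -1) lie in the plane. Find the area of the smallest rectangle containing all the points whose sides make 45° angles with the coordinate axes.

99

In coordinates u = x + y, v = x − y the rectangle is axis-aligned; the map (x,y)→(u,v) scales areas by 2.
u-values: -6, 0, -5, 3; range = 3 − (-6) = 9.
v-values: -10, 12, -3, 5; range = 12 − (-10) = 22.
Area = (9 × 22) / 2 = 99.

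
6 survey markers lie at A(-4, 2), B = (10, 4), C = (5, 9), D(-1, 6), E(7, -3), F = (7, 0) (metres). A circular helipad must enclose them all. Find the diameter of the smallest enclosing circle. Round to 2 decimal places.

14.15

The minimum enclosing circle of a finite set is fixed by two of the points (as a diameter) or three (as a circumcircle).
The minimum enclosing circle is determined by three boundary points: A, B, E.
Their circumcentre is (139/46, 131/46) with r² = 52925/1058.
The farthest remaining point C is at distance² 44185/1058 ≤ 52925/1058.
Diameter = 2r = 2√(52925/1058) ≈ 14.15.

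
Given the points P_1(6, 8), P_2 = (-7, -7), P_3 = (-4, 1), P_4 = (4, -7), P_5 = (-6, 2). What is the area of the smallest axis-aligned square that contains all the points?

225

The bounding box has width 13 and height 15.
An axis-aligned square enclosing the set must have side ≥ max(width, height).
So the minimum side is max(13, 15) = 15.
Area = 15² = 225.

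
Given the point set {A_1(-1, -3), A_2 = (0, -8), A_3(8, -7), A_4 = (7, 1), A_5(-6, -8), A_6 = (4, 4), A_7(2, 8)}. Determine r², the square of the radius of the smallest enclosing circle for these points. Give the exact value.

28565/324

A smallest enclosing disk is always determined by at most three of the input points on its boundary.
The minimum enclosing circle is determined by three boundary points: A_3, A_5, A_7.
Their circumcentre is (5/9, -23/18) with r² = 28565/324.
The farthest remaining point A_4 is at distance² 15137/324 ≤ 28565/324.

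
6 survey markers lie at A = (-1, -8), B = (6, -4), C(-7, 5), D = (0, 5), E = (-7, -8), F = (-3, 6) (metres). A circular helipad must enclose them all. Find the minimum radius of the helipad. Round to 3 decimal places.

By Welzl's lemma the MEC is supported by two points (diametrically opposite) or three points (on a circumcircle).
The minimum enclosing circle is determined by three boundary points: B, C, E.
Their circumcentre is (-49/26, -1.5) with r² = 23125/338.
The farthest remaining point F is at distance² 19433/338 ≤ 23125/338.
r = √(23125/338) ≈ 8.271.

8.271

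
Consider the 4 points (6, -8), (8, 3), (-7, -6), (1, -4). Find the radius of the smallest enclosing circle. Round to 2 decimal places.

By Welzl's lemma the MEC is supported by two points (diametrically opposite) or three points (on a circumcircle).
The farthest pair is (8, 3)–(-7, -6) with squared distance 306. The circle on this segment as diameter has centre (0.5, -1.5) and r² = 306/4 = 76.5.
Check (6, -8): distance² to centre = 72.5 ≤ 76.5, so it lies inside.
All remaining points lie in this disk, and no smaller disk contains both endpoints, so this is the minimum enclosing circle.
r = √(76.5) ≈ 8.75.

8.75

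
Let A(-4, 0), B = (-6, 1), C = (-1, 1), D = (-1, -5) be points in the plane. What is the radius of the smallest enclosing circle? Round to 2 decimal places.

3.91

By Welzl's lemma the MEC is supported by two points (diametrically opposite) or three points (on a circumcircle).
The farthest pair is B–D with squared distance 61. The circle on this segment as diameter has centre (-3.5, -2) and r² = 61/4 = 15.25.
Check A: distance² to centre = 4.25 ≤ 15.25, so it lies inside.
All remaining points lie in this disk, and no smaller disk contains both endpoints, so this is the minimum enclosing circle.
r = √(15.25) ≈ 3.91.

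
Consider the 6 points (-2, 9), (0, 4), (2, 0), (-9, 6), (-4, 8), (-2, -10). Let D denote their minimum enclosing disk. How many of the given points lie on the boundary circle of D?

The minimum enclosing circle of a finite set is fixed by two of the points (as a diameter) or three (as a circumcircle).
The minimum enclosing circle is determined by three boundary points: (-2, 9), (-9, 6), (-2, -10).
Their circumcentre is (-29/14, -0.5) with r² = 8845/98.
The farthest remaining point (-4, 8) is at distance² 7445/98 ≤ 8845/98.
The points at distance exactly r from the centre are (-2, 9), (-9, 6), (-2, -10) — 3 points.

3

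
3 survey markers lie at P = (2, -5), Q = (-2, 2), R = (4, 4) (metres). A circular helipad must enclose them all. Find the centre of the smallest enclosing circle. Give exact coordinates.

(2.1, -0.3)

Side lengths²: PQ² = 65, PR² = 85, QR² = 40.
Since PR² = 85 < 65 + 40 = 105, the triangle is acute, so the smallest enclosing circle is the circumcircle.
Circumcentre = (2.1, -0.3), r² = 22.1.
Centre = (2.1, -0.3).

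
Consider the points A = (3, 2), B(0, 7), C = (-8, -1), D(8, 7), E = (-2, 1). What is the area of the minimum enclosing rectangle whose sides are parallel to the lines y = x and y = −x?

96

In coordinates u = x + y, v = x − y the rectangle is axis-aligned; the map (x,y)→(u,v) scales areas by 2.
u-values: 5, 7, -9, 15, -1; range = 15 − (-9) = 24.
v-values: 1, -7, -7, 1, -3; range = 1 − (-7) = 8.
Area = (24 × 8) / 2 = 96.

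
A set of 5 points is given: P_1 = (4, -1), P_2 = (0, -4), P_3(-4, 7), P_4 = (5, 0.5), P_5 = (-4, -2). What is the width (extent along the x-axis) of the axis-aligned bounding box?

9

max x = 5, min x = -4, so width = 9.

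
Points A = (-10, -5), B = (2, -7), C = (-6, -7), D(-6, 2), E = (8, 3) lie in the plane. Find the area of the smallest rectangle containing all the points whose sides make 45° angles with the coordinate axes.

221

In coordinates u = x + y, v = x − y the rectangle is axis-aligned; the map (x,y)→(u,v) scales areas by 2.
u-values: -15, -5, -13, -4, 11; range = 11 − (-15) = 26.
v-values: -5, 9, 1, -8, 5; range = 9 − (-8) = 17.
Area = (26 × 17) / 2 = 221.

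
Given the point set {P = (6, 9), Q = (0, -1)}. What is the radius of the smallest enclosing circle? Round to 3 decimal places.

The smallest circle enclosing two points has them as diameter endpoints.
Centre = midpoint = (3, 4); r² = |PQ|²/4 = 136/4 = 34.
r = √34 ≈ 5.831.

5.831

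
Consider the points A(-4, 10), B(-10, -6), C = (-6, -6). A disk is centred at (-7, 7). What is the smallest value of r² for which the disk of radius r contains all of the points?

The required radius is the distance from (-7, 7) to the farthest point.
Squared distances: 18, 178, 170.
Maximum is 178, attained at B.

178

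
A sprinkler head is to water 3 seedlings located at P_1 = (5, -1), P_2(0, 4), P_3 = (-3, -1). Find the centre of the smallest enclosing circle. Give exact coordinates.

(1, 0)

Side lengths²: P_1P_2² = 50, P_1P_3² = 64, P_2P_3² = 34.
Since P_1P_3² = 64 < 50 + 34 = 84, the triangle is acute, so the smallest enclosing circle is the circumcircle.
Circumcentre = (1, 0), r² = 17.
Centre = (1, 0).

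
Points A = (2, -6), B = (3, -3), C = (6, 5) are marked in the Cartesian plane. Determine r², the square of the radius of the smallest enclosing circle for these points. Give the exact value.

Side lengths²: AB² = 10, AC² = 137, BC² = 73.
Since AC² = 137 ≥ 73 + 10 = 83, the angle opposite AC is not acute, so the smallest enclosing circle has AC as diameter.
Centre = midpoint of AC = (4, -0.5), r² = 137/4 = 34.25.

34.25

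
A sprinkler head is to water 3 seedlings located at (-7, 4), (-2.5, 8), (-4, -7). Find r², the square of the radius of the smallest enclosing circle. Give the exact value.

56.8125

Call the three points A, B, C in the order given.
Side lengths²: AB² = 36.25, AC² = 130, BC² = 227.25.
Since BC² = 227.25 ≥ 130 + 36.25 = 166.25, the angle opposite BC is not acute, so the smallest enclosing circle has BC as diameter.
Centre = midpoint of BC = (-3.25, 0.5), r² = 227.25/4 = 56.8125.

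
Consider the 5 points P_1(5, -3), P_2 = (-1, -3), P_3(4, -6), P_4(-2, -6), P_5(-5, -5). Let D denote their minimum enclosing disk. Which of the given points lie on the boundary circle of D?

The farthest pair is P_1–P_5 with squared distance 104. The circle on this segment as diameter has centre (0, -4) and r² = 104/4 = 26.
Check P_2: distance² to centre = 2 ≤ 26, so it lies inside.
All remaining points lie in this disk, and no smaller disk contains both endpoints, so this is the minimum enclosing circle.
The points at distance exactly r from the centre are P_1, P_5 — 2 points.

P_1, P_5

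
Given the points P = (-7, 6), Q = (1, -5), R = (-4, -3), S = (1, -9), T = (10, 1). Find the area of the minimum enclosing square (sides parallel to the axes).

289

The bounding box has width 17 and height 15.
An axis-aligned square enclosing the set must have side ≥ max(width, height).
So the minimum side is max(17, 15) = 17.
Area = 17² = 289.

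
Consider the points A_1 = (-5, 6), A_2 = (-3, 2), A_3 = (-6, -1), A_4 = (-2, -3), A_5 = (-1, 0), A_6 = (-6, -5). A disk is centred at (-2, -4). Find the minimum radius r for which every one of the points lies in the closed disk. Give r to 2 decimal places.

The required radius is the distance from (-2, -4) to the farthest point.
Squared distances: 109, 37, 25, 1, 17, 17.
Maximum is 109, attained at A_1.
r = √109 ≈ 10.44.

10.44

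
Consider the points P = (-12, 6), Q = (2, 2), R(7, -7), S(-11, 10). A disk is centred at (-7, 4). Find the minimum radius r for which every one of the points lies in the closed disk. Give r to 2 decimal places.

The required radius is the distance from (-7, 4) to the farthest point.
Squared distances: 29, 85, 317, 52.
Maximum is 317, attained at R.
r = √317 ≈ 17.80.

17.80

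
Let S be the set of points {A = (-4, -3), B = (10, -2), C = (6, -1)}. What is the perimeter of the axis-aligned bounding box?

32

Width = max x − min x = 10 − (-4) = 14.
Height = max y − min y = -1 − (-3) = 2.
Perimeter = 2(14 + 2) = 32.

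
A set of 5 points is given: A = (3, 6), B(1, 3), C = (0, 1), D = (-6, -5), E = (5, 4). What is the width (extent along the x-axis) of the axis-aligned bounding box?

11

max x = 5, min x = -6, so width = 11.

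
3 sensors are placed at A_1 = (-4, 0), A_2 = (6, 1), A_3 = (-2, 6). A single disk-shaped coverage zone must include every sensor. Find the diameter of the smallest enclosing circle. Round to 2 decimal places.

10.34

Side lengths²: A_1A_2² = 101, A_1A_3² = 40, A_2A_3² = 89.
Since A_1A_2² = 101 < 89 + 40 = 129, the triangle is acute, so the smallest enclosing circle is the circumcircle.
Circumcentre = (51/58, 99/58), r² = 44945/1682.
Diameter = 2r = 2√(44945/1682) ≈ 10.34.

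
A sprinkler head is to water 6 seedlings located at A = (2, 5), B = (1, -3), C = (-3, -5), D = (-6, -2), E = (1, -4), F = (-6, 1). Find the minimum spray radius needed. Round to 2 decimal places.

By Welzl's lemma the MEC is supported by two points (diametrically opposite) or three points (on a circumcircle).
The minimum enclosing circle is determined by three boundary points: A, C, D.
Their circumcentre is (-5/6, 1/6) with r² = 565/18.
The farthest remaining point F is at distance² 493/18 ≤ 565/18.
r = √(565/18) ≈ 5.60.

5.60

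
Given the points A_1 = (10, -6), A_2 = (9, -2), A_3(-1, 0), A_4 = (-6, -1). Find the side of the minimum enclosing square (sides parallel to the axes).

The bounding box has width 16 and height 6.
An axis-aligned square enclosing the set must have side ≥ max(width, height).
So the minimum side is max(16, 6) = 16.

16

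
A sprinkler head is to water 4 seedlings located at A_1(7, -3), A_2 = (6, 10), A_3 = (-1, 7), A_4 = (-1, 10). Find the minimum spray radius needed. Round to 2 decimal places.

7.63

The farthest pair is A_1–A_4 with squared distance 233. The circle on this segment as diameter has centre (3, 3.5) and r² = 233/4 = 58.25.
Check A_2: distance² to centre = 51.25 ≤ 58.25, so it lies inside.
All remaining points lie in this disk, and no smaller disk contains both endpoints, so this is the minimum enclosing circle.
r = √(58.25) ≈ 7.63.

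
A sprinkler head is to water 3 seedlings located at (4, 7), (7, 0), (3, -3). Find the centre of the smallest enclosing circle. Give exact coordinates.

(3.5, 2)

Call the three points A, B, C in the order given.
Side lengths²: AB² = 58, AC² = 101, BC² = 25.
Since AC² = 101 ≥ 58 + 25 = 83, the angle opposite AC is not acute, so the smallest enclosing circle has AC as diameter.
Centre = midpoint of AC = (3.5, 2), r² = 101/4 = 25.25.
Centre = (3.5, 2).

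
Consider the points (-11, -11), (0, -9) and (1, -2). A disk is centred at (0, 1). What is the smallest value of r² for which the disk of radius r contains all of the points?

265

The required radius is the distance from (0, 1) to the farthest point.
Squared distances: 265, 100, 10.
Maximum is 265, attained at (-11, -11).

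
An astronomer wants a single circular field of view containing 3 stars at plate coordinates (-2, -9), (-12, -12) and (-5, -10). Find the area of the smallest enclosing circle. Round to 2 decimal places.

Call the three points A, B, C in the order given.
Side lengths²: AB² = 109, AC² = 10, BC² = 53.
Since AB² = 109 ≥ 53 + 10 = 63, the angle opposite AB is not acute, so the smallest enclosing circle has AB as diameter.
Centre = midpoint of AB = (-7, -10.5), r² = 109/4 = 27.25.
Area = π·r² = π·27.25 ≈ 85.61.

85.61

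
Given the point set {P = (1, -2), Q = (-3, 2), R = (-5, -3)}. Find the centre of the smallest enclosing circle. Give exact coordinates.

(-31/14, -17/14)

Side lengths²: PQ² = 32, PR² = 37, QR² = 29.
Since PR² = 37 < 32 + 29 = 61, the triangle is acute, so the smallest enclosing circle is the circumcircle.
Circumcentre = (-31/14, -17/14), r² = 1073/98.
Centre = (-31/14, -17/14).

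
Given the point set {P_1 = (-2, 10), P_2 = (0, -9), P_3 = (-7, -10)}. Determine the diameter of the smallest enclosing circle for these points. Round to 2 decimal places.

20.62

Side lengths²: P_1P_2² = 365, P_1P_3² = 425, P_2P_3² = 50.
Since P_1P_3² = 425 ≥ 365 + 50 = 415, the angle opposite P_1P_3 is not acute, so the smallest enclosing circle has P_1P_3 as diameter.
Centre = midpoint of P_1P_3 = (-4.5, 0), r² = 425/4 = 106.25.
Diameter = 2r = 2√(106.25) ≈ 20.62.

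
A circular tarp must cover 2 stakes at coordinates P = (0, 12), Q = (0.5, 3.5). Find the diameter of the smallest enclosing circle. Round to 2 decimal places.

The smallest circle enclosing two points has them as diameter endpoints.
Centre = midpoint = (0.25, 7.75); r² = |PQ|²/4 = 72.5/4 = 18.125.
Diameter = 2r = 2√(18.125) ≈ 8.51.

8.51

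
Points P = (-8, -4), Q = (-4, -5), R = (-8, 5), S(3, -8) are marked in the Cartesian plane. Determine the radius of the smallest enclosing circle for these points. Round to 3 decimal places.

The farthest pair is R–S with squared distance 290. The circle on this segment as diameter has centre (-2.5, -1.5) and r² = 290/4 = 72.5.
Check P: distance² to centre = 36.5 ≤ 72.5, so it lies inside.
All remaining points lie in this disk, and no smaller disk contains both endpoints, so this is the minimum enclosing circle.
r = √(72.5) ≈ 8.515.

8.515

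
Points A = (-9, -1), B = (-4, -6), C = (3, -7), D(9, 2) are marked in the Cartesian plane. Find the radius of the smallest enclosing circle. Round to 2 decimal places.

A smallest enclosing disk is always determined by at most three of the input points on its boundary.
The farthest pair is A–D with squared distance 333. The circle on this segment as diameter has centre (0, 0.5) and r² = 333/4 = 83.25.
Check B: distance² to centre = 58.25 ≤ 83.25, so it lies inside.
All remaining points lie in this disk, and no smaller disk contains both endpoints, so this is the minimum enclosing circle.
r = √(83.25) ≈ 9.12.

9.12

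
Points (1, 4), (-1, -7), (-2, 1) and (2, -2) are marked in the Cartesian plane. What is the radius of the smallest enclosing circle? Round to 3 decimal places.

The minimum enclosing circle of a finite set is fixed by two of the points (as a diameter) or three (as a circumcircle).
The farthest pair is (1, 4)–(-1, -7) with squared distance 125. The circle on this segment as diameter has centre (0, -1.5) and r² = 125/4 = 31.25.
Check (-2, 1): distance² to centre = 10.25 ≤ 31.25, so it lies inside.
All remaining points lie in this disk, and no smaller disk contains both endpoints, so this is the minimum enclosing circle.
r = √(31.25) ≈ 5.590.

5.590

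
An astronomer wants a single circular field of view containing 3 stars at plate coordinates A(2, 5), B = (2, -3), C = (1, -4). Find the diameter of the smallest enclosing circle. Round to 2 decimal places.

9.06

Side lengths²: AB² = 64, AC² = 82, BC² = 2.
Since AC² = 82 ≥ 64 + 2 = 66, the angle opposite AC is not acute, so the smallest enclosing circle has AC as diameter.
Centre = midpoint of AC = (1.5, 0.5), r² = 82/4 = 20.5.
Diameter = 2r = 2√(20.5) ≈ 9.06.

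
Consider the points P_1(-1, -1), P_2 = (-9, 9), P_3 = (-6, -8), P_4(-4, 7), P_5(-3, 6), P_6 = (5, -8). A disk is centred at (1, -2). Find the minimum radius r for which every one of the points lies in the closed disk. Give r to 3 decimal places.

The required radius is the distance from (1, -2) to the farthest point.
Squared distances: 5, 221, 85, 106, 80, 52.
Maximum is 221, attained at P_2.
r = √221 ≈ 14.866.

14.866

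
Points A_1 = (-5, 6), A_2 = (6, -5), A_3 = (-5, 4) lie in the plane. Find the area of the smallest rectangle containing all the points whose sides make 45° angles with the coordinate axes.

In coordinates u = x + y, v = x − y the rectangle is axis-aligned; the map (x,y)→(u,v) scales areas by 2.
u-values: 1, 1, -1; range = 1 − (-1) = 2.
v-values: -11, 11, -9; range = 11 − (-11) = 22.
Area = (2 × 22) / 2 = 22.

22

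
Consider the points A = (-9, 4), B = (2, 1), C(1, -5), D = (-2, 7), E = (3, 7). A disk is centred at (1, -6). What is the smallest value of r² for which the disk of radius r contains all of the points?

200

The required radius is the distance from (1, -6) to the farthest point.
Squared distances: 200, 50, 1, 178, 173.
Maximum is 200, attained at A.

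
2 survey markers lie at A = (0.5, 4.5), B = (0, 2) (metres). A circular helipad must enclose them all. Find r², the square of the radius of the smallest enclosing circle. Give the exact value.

1.625

The smallest circle enclosing two points has them as diameter endpoints.
Centre = midpoint = (0.25, 3.25); r² = |AB|²/4 = 6.5/4 = 1.625.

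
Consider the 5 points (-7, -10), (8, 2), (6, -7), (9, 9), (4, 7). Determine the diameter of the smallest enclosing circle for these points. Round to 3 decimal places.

The farthest pair is (-7, -10)–(9, 9) with squared distance 617. The circle on this segment as diameter has centre (1, -0.5) and r² = 617/4 = 154.25.
Check (8, 2): distance² to centre = 55.25 ≤ 154.25, so it lies inside.
All remaining points lie in this disk, and no smaller disk contains both endpoints, so this is the minimum enclosing circle.
Diameter = 2r = 2√(154.25) ≈ 24.839.

24.839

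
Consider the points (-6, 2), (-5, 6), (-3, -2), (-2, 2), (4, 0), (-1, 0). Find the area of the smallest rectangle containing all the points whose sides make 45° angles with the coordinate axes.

67.5

In coordinates u = x + y, v = x − y the rectangle is axis-aligned; the map (x,y)→(u,v) scales areas by 2.
u-values: -4, 1, -5, 0, 4, -1; range = 4 − (-5) = 9.
v-values: -8, -11, -1, -4, 4, -1; range = 4 − (-11) = 15.
Area = (9 × 15) / 2 = 67.5.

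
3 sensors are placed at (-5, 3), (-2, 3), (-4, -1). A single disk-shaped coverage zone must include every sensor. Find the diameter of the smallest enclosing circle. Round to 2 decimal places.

4.61

Call the three points A, B, C in the order given.
Side lengths²: AB² = 9, AC² = 17, BC² = 20.
Since BC² = 20 < 17 + 9 = 26, the triangle is acute, so the smallest enclosing circle is the circumcircle.
Circumcentre = (-3.5, 1.25), r² = 5.3125.
Diameter = 2r = 2√(5.3125) ≈ 4.61.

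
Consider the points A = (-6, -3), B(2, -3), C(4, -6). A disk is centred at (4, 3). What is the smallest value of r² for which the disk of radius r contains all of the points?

The required radius is the distance from (4, 3) to the farthest point.
Squared distances: 136, 40, 81.
Maximum is 136, attained at A.

136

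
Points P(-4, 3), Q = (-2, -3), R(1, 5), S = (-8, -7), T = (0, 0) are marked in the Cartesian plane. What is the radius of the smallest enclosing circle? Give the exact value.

7.5

The farthest pair is R–S with squared distance 225. The circle on this segment as diameter has centre (-3.5, -1) and r² = 225/4 = 56.25.
Check P: distance² to centre = 16.25 ≤ 56.25, so it lies inside.
All remaining points lie in this disk, and no smaller disk contains both endpoints, so this is the minimum enclosing circle.
r = √(56.25) = 7.5.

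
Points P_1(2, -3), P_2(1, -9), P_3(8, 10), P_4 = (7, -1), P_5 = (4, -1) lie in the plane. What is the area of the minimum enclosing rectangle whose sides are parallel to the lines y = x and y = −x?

In coordinates u = x + y, v = x − y the rectangle is axis-aligned; the map (x,y)→(u,v) scales areas by 2.
u-values: -1, -8, 18, 6, 3; range = 18 − (-8) = 26.
v-values: 5, 10, -2, 8, 5; range = 10 − (-2) = 12.
Area = (26 × 12) / 2 = 156.

156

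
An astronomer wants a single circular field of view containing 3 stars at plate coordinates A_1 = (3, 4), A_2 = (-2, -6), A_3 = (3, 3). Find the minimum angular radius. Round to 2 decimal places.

5.59

Side lengths²: A_1A_2² = 125, A_1A_3² = 1, A_2A_3² = 106.
Since A_1A_2² = 125 ≥ 106 + 1 = 107, the angle opposite A_1A_2 is not acute, so the smallest enclosing circle has A_1A_2 as diameter.
Centre = midpoint of A_1A_2 = (0.5, -1), r² = 125/4 = 31.25.
r = √(31.25) ≈ 5.59.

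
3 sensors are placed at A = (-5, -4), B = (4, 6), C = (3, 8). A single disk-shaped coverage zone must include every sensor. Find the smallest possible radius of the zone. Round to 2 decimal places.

7.21

Side lengths²: AB² = 181, AC² = 208, BC² = 5.
Since AC² = 208 ≥ 181 + 5 = 186, the angle opposite AC is not acute, so the smallest enclosing circle has AC as diameter.
Centre = midpoint of AC = (-1, 2), r² = 208/4 = 52.
r = √52 ≈ 7.21.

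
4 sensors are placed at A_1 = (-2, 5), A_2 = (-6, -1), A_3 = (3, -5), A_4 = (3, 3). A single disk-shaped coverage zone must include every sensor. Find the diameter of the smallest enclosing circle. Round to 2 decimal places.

The minimum enclosing circle of a finite set is fixed by two of the points (as a diameter) or three (as a circumcircle).
The minimum enclosing circle is determined by three boundary points: A_1, A_2, A_3.
Their circumcentre is (-5/14, -3/7) with r² = 6305/196.
The farthest remaining point A_4 is at distance² 4513/196 ≤ 6305/196.
Diameter = 2r = 2√(6305/196) ≈ 11.34.

11.34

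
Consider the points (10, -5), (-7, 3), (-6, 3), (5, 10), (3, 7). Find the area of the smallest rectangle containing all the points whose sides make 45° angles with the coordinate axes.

237.5

In coordinates u = x + y, v = x − y the rectangle is axis-aligned; the map (x,y)→(u,v) scales areas by 2.
u-values: 5, -4, -3, 15, 10; range = 15 − (-4) = 19.
v-values: 15, -10, -9, -5, -4; range = 15 − (-10) = 25.
Area = (19 × 25) / 2 = 237.5.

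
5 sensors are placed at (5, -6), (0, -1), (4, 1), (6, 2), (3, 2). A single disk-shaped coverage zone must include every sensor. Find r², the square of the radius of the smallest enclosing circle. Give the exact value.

325/18

The minimum enclosing circle of a finite set is fixed by two of the points (as a diameter) or three (as a circumcircle).
The minimum enclosing circle is determined by three boundary points: (5, -6), (0, -1), (6, 2).
Their circumcentre is (25/6, -11/6) with r² = 325/18.
The farthest remaining point (3, 2) is at distance² 289/18 ≤ 325/18.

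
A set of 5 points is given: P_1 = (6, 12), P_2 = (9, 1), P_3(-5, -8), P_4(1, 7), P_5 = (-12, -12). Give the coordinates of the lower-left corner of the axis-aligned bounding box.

x-range [-12, 9], y-range [-12, 12].
The lower-left corner is (-12, -12).

(-12, -12)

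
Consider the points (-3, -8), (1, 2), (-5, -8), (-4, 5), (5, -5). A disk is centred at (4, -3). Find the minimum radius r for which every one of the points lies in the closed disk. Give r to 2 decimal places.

The required radius is the distance from (4, -3) to the farthest point.
Squared distances: 74, 34, 106, 128, 5.
Maximum is 128, attained at (-4, 5).
r = √128 ≈ 11.31.

11.31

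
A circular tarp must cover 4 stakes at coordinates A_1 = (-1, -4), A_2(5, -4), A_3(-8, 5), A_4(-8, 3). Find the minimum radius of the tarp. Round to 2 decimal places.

7.91

The farthest pair is A_2–A_3 with squared distance 250. The circle on this segment as diameter has centre (-1.5, 0.5) and r² = 250/4 = 62.5.
Check A_1: distance² to centre = 20.5 ≤ 62.5, so it lies inside.
All remaining points lie in this disk, and no smaller disk contains both endpoints, so this is the minimum enclosing circle.
r = √(62.5) ≈ 7.91.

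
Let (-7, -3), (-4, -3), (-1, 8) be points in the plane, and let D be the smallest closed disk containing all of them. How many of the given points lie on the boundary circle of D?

2

Call the three points A, B, C in the order given.
Side lengths²: AB² = 9, AC² = 157, BC² = 130.
Since AC² = 157 ≥ 130 + 9 = 139, the angle opposite AC is not acute, so the smallest enclosing circle has AC as diameter.
Centre = midpoint of AC = (-4, 2.5), r² = 157/4 = 39.25.
The points at distance exactly r from the centre are (-7, -3), (-1, 8) — 2 points.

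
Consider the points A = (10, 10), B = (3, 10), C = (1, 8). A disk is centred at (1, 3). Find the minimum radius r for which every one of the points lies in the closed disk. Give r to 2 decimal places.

The required radius is the distance from (1, 3) to the farthest point.
Squared distances: 130, 53, 25.
Maximum is 130, attained at A.
r = √130 ≈ 11.40.

11.40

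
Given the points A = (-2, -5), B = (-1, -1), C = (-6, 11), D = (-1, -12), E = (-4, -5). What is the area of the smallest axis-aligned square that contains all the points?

529

The bounding box has width 5 and height 23.
An axis-aligned square enclosing the set must have side ≥ max(width, height).
So the minimum side is max(5, 23) = 23.
Area = 23² = 529.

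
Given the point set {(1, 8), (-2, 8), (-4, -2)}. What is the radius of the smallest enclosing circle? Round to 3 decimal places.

5.590

Call the three points A, B, C in the order given.
Side lengths²: AB² = 9, AC² = 125, BC² = 104.
Since AC² = 125 ≥ 104 + 9 = 113, the angle opposite AC is not acute, so the smallest enclosing circle has AC as diameter.
Centre = midpoint of AC = (-1.5, 3), r² = 125/4 = 31.25.
r = √(31.25) ≈ 5.590.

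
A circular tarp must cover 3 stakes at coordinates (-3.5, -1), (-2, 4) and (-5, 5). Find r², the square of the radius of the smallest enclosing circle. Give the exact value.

9.5625

Call the three points A, B, C in the order given.
Side lengths²: AB² = 27.25, AC² = 38.25, BC² = 10.
Since AC² = 38.25 ≥ 27.25 + 10 = 37.25, the angle opposite AC is not acute, so the smallest enclosing circle has AC as diameter.
Centre = midpoint of AC = (-4.25, 2), r² = 38.25/4 = 9.5625.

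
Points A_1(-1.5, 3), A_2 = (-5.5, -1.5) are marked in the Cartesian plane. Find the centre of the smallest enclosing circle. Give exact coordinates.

(-3.5, 0.75)

The smallest circle enclosing two points has them as diameter endpoints.
Centre = midpoint = (-3.5, 0.75); r² = |A_1A_2|²/4 = 36.25/4 = 9.0625.
Centre = (-3.5, 0.75).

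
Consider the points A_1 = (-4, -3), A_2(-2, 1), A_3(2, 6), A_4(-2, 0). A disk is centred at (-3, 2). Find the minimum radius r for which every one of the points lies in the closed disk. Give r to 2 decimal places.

6.40

The required radius is the distance from (-3, 2) to the farthest point.
Squared distances: 26, 2, 41, 5.
Maximum is 41, attained at A_3.
r = √41 ≈ 6.40.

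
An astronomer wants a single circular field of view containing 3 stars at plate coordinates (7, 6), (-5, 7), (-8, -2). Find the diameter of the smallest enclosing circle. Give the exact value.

Call the three points A, B, C in the order given.
Side lengths²: AB² = 145, AC² = 289, BC² = 90.
Since AC² = 289 ≥ 145 + 90 = 235, the angle opposite AC is not acute, so the smallest enclosing circle has AC as diameter.
Centre = midpoint of AC = (-0.5, 2), r² = 289/4 = 72.25.
Diameter = 2r = 2√(72.25) = 17.

17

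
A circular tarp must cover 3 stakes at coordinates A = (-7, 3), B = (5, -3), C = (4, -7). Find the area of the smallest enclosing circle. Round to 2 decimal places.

173.57

Side lengths²: AB² = 180, AC² = 221, BC² = 17.
Since AC² = 221 ≥ 180 + 17 = 197, the angle opposite AC is not acute, so the smallest enclosing circle has AC as diameter.
Centre = midpoint of AC = (-1.5, -2), r² = 221/4 = 55.25.
Area = π·r² = π·55.25 ≈ 173.57.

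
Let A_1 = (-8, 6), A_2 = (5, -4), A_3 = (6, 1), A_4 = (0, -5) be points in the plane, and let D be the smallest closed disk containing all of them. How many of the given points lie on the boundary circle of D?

The minimum enclosing circle of a finite set is fixed by two of the points (as a diameter) or three (as a circumcircle).
The farthest pair is A_1–A_2 with squared distance 269. The circle on this segment as diameter has centre (-1.5, 1) and r² = 269/4 = 67.25.
Check A_3: distance² to centre = 56.25 ≤ 67.25, so it lies inside.
All remaining points lie in this disk, and no smaller disk contains both endpoints, so this is the minimum enclosing circle.
The points at distance exactly r from the centre are A_1, A_2 — 2 points.

2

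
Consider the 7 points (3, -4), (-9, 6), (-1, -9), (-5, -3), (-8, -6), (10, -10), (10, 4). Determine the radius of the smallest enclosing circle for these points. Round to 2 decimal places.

12.42

The farthest pair is (-9, 6)–(10, -10) with squared distance 617. The circle on this segment as diameter has centre (0.5, -2) and r² = 617/4 = 154.25.
Check (3, -4): distance² to centre = 10.25 ≤ 154.25, so it lies inside.
All remaining points lie in this disk, and no smaller disk contains both endpoints, so this is the minimum enclosing circle.
r = √(154.25) ≈ 12.42.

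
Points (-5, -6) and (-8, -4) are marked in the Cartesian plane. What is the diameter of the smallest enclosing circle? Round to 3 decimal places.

The smallest circle enclosing two points has them as diameter endpoints.
Centre = midpoint = (-6.5, -5); r² = |(-5, -6)−(-8, -4)|²/4 = 13/4 = 3.25.
Diameter = 2r = 2√(3.25) ≈ 3.606.

3.606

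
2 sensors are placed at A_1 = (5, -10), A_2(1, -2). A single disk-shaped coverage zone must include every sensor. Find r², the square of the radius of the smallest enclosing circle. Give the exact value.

The smallest circle enclosing two points has them as diameter endpoints.
Centre = midpoint = (3, -6); r² = |A_1A_2|²/4 = 80/4 = 20.

20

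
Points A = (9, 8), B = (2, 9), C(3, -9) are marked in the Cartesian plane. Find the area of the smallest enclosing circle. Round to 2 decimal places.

Side lengths²: AB² = 50, AC² = 325, BC² = 325.
Since BC² = 325 < 325 + 50 = 375, the triangle is acute, so the smallest enclosing circle is the circumcircle.
Circumcentre = (4.3, 0.1), r² = 84.5.
Area = π·r² = π·84.5 ≈ 265.46.

265.46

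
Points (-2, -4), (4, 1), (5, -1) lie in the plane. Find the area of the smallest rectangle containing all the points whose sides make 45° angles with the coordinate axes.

In coordinates u = x + y, v = x − y the rectangle is axis-aligned; the map (x,y)→(u,v) scales areas by 2.
u-values: -6, 5, 4; range = 5 − (-6) = 11.
v-values: 2, 3, 6; range = 6 − 2 = 4.
Area = (11 × 4) / 2 = 22.

22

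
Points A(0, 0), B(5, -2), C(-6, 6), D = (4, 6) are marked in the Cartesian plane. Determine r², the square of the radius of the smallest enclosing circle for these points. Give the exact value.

46.25

The farthest pair is B–C with squared distance 185. The circle on this segment as diameter has centre (-0.5, 2) and r² = 185/4 = 46.25.
Check A: distance² to centre = 4.25 ≤ 46.25, so it lies inside.
All remaining points lie in this disk, and no smaller disk contains both endpoints, so this is the minimum enclosing circle.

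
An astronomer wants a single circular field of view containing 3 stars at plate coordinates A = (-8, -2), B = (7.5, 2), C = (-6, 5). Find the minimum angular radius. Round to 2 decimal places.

Side lengths²: AB² = 256.25, AC² = 53, BC² = 191.25.
Since AB² = 256.25 ≥ 191.25 + 53 = 244.25, the angle opposite AB is not acute, so the smallest enclosing circle has AB as diameter.
Centre = midpoint of AB = (-0.25, 0), r² = 256.25/4 = 64.0625.
r = √(64.0625) ≈ 8.00.

8.00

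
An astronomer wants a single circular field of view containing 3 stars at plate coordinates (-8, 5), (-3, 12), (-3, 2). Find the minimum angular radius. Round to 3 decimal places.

5.016

Call the three points A, B, C in the order given.
Side lengths²: AB² = 74, AC² = 34, BC² = 100.
Since BC² = 100 < 74 + 34 = 108, the triangle is acute, so the smallest enclosing circle is the circumcircle.
Circumcentre = (-3.4, 7), r² = 25.16.
r = √(25.16) ≈ 5.016.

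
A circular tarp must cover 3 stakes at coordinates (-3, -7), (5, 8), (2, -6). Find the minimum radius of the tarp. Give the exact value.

8.5

Call the three points A, B, C in the order given.
Side lengths²: AB² = 289, AC² = 26, BC² = 205.
Since AB² = 289 ≥ 205 + 26 = 231, the angle opposite AB is not acute, so the smallest enclosing circle has AB as diameter.
Centre = midpoint of AB = (1, 0.5), r² = 289/4 = 72.25.
r = √(72.25) = 8.5.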